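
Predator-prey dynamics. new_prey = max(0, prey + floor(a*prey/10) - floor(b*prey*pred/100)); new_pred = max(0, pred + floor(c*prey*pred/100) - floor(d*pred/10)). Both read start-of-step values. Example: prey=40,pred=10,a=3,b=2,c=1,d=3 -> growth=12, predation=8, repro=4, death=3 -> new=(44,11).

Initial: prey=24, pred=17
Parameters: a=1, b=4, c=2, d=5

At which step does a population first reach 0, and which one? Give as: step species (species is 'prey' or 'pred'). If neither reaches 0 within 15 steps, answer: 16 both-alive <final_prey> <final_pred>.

Answer: 16 both-alive 3 1

Derivation:
Step 1: prey: 24+2-16=10; pred: 17+8-8=17
Step 2: prey: 10+1-6=5; pred: 17+3-8=12
Step 3: prey: 5+0-2=3; pred: 12+1-6=7
Step 4: prey: 3+0-0=3; pred: 7+0-3=4
Step 5: prey: 3+0-0=3; pred: 4+0-2=2
Step 6: prey: 3+0-0=3; pred: 2+0-1=1
Step 7: prey: 3+0-0=3; pred: 1+0-0=1
Steps 8-15: state stable at prey=3, pred=1 (no change)
No extinction within 15 steps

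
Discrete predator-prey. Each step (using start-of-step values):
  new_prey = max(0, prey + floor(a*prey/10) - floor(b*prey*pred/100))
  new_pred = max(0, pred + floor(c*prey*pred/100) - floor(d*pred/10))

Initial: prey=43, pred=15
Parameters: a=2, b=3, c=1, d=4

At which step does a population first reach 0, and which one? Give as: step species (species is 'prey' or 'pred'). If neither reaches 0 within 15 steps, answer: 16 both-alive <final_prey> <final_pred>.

Step 1: prey: 43+8-19=32; pred: 15+6-6=15
Step 2: prey: 32+6-14=24; pred: 15+4-6=13
Step 3: prey: 24+4-9=19; pred: 13+3-5=11
Step 4: prey: 19+3-6=16; pred: 11+2-4=9
Step 5: prey: 16+3-4=15; pred: 9+1-3=7
Step 6: prey: 15+3-3=15; pred: 7+1-2=6
Step 7: prey: 15+3-2=16; pred: 6+0-2=4
Step 8: prey: 16+3-1=18; pred: 4+0-1=3
Step 9: prey: 18+3-1=20; pred: 3+0-1=2
Step 10: prey: 20+4-1=23; pred: 2+0-0=2
Step 11: prey: 23+4-1=26; pred: 2+0-0=2
Step 12: prey: 26+5-1=30; pred: 2+0-0=2
Step 13: prey: 30+6-1=35; pred: 2+0-0=2
Step 14: prey: 35+7-2=40; pred: 2+0-0=2
Step 15: prey: 40+8-2=46; pred: 2+0-0=2
No extinction within 15 steps

Answer: 16 both-alive 46 2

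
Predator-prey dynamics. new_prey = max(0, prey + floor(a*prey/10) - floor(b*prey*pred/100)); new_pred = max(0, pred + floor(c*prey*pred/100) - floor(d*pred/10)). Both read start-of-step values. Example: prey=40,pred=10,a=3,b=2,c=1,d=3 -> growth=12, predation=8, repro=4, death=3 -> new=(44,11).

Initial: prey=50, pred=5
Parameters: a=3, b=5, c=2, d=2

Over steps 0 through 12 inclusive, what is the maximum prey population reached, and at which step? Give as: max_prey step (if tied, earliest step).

Step 1: prey: 50+15-12=53; pred: 5+5-1=9
Step 2: prey: 53+15-23=45; pred: 9+9-1=17
Step 3: prey: 45+13-38=20; pred: 17+15-3=29
Step 4: prey: 20+6-29=0; pred: 29+11-5=35
Step 5: prey: 0+0-0=0; pred: 35+0-7=28
Step 6: prey: 0+0-0=0; pred: 28+0-5=23
Step 7: prey: 0+0-0=0; pred: 23+0-4=19
Step 8: prey: 0+0-0=0; pred: 19+0-3=16
Step 9: prey: 0+0-0=0; pred: 16+0-3=13
Step 10: prey: 0+0-0=0; pred: 13+0-2=11
Step 11: prey: 0+0-0=0; pred: 11+0-2=9
Step 12: prey: 0+0-0=0; pred: 9+0-1=8
Max prey = 53 at step 1

Answer: 53 1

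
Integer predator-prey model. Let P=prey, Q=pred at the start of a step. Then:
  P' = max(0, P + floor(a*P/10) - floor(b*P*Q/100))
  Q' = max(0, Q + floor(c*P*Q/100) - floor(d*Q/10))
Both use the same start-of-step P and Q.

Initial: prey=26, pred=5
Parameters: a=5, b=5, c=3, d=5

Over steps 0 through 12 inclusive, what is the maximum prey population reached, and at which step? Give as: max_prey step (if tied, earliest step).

Step 1: prey: 26+13-6=33; pred: 5+3-2=6
Step 2: prey: 33+16-9=40; pred: 6+5-3=8
Step 3: prey: 40+20-16=44; pred: 8+9-4=13
Step 4: prey: 44+22-28=38; pred: 13+17-6=24
Step 5: prey: 38+19-45=12; pred: 24+27-12=39
Step 6: prey: 12+6-23=0; pred: 39+14-19=34
Step 7: prey: 0+0-0=0; pred: 34+0-17=17
Step 8: prey: 0+0-0=0; pred: 17+0-8=9
Step 9: prey: 0+0-0=0; pred: 9+0-4=5
Step 10: prey: 0+0-0=0; pred: 5+0-2=3
Step 11: prey: 0+0-0=0; pred: 3+0-1=2
Step 12: prey: 0+0-0=0; pred: 2+0-1=1
Max prey = 44 at step 3

Answer: 44 3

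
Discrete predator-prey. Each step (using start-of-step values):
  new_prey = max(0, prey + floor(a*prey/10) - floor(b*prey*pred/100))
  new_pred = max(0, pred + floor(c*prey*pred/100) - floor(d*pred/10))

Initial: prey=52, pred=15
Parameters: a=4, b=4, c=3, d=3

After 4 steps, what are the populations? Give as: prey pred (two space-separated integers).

Step 1: prey: 52+20-31=41; pred: 15+23-4=34
Step 2: prey: 41+16-55=2; pred: 34+41-10=65
Step 3: prey: 2+0-5=0; pred: 65+3-19=49
Step 4: prey: 0+0-0=0; pred: 49+0-14=35

Answer: 0 35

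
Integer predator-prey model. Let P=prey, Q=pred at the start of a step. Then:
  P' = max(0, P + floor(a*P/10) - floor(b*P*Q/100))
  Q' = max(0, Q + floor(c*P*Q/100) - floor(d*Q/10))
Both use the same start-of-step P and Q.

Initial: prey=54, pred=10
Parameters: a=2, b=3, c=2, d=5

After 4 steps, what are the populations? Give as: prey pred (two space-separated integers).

Step 1: prey: 54+10-16=48; pred: 10+10-5=15
Step 2: prey: 48+9-21=36; pred: 15+14-7=22
Step 3: prey: 36+7-23=20; pred: 22+15-11=26
Step 4: prey: 20+4-15=9; pred: 26+10-13=23

Answer: 9 23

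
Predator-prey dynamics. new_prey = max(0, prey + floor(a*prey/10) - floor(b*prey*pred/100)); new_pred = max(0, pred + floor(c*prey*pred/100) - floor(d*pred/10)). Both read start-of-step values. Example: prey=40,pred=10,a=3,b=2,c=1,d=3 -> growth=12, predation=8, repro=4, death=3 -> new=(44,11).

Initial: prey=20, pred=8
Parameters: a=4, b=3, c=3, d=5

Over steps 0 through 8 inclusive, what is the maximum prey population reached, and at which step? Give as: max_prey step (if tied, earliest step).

Answer: 33 4

Derivation:
Step 1: prey: 20+8-4=24; pred: 8+4-4=8
Step 2: prey: 24+9-5=28; pred: 8+5-4=9
Step 3: prey: 28+11-7=32; pred: 9+7-4=12
Step 4: prey: 32+12-11=33; pred: 12+11-6=17
Step 5: prey: 33+13-16=30; pred: 17+16-8=25
Step 6: prey: 30+12-22=20; pred: 25+22-12=35
Step 7: prey: 20+8-21=7; pred: 35+21-17=39
Step 8: prey: 7+2-8=1; pred: 39+8-19=28
Max prey = 33 at step 4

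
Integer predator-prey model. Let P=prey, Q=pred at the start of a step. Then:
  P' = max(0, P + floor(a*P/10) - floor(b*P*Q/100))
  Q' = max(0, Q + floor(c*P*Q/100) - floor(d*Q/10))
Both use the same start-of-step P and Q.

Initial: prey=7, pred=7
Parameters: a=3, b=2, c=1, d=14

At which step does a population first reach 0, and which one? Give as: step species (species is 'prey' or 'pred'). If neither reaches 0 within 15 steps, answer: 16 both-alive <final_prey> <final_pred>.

Step 1: prey: 7+2-0=9; pred: 7+0-9=0
First extinction: pred at step 1

Answer: 1 pred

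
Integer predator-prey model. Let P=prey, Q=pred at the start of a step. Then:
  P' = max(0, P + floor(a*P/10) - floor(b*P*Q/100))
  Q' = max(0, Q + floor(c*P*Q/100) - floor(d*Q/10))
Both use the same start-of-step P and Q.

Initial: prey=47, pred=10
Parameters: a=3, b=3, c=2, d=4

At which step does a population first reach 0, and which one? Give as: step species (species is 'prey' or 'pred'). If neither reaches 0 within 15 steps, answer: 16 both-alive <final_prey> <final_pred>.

Step 1: prey: 47+14-14=47; pred: 10+9-4=15
Step 2: prey: 47+14-21=40; pred: 15+14-6=23
Step 3: prey: 40+12-27=25; pred: 23+18-9=32
Step 4: prey: 25+7-24=8; pred: 32+16-12=36
Step 5: prey: 8+2-8=2; pred: 36+5-14=27
Step 6: prey: 2+0-1=1; pred: 27+1-10=18
Step 7: prey: 1+0-0=1; pred: 18+0-7=11
Step 8: prey: 1+0-0=1; pred: 11+0-4=7
Step 9: prey: 1+0-0=1; pred: 7+0-2=5
Step 10: prey: 1+0-0=1; pred: 5+0-2=3
Step 11: prey: 1+0-0=1; pred: 3+0-1=2
Step 12: prey: 1+0-0=1; pred: 2+0-0=2
Steps 13-15: state stable at prey=1, pred=2 (no change)
No extinction within 15 steps

Answer: 16 both-alive 1 2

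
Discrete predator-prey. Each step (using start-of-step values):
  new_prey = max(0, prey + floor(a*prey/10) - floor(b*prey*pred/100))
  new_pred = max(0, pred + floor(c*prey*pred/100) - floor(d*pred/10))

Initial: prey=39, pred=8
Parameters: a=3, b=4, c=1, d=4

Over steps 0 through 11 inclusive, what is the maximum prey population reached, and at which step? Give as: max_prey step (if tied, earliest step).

Answer: 43 9

Derivation:
Step 1: prey: 39+11-12=38; pred: 8+3-3=8
Step 2: prey: 38+11-12=37; pred: 8+3-3=8
Step 3: prey: 37+11-11=37; pred: 8+2-3=7
Step 4: prey: 37+11-10=38; pred: 7+2-2=7
Step 5: prey: 38+11-10=39; pred: 7+2-2=7
Step 6: prey: 39+11-10=40; pred: 7+2-2=7
Step 7: prey: 40+12-11=41; pred: 7+2-2=7
Step 8: prey: 41+12-11=42; pred: 7+2-2=7
Step 9: prey: 42+12-11=43; pred: 7+2-2=7
Step 10: prey: 43+12-12=43; pred: 7+3-2=8
Step 11: prey: 43+12-13=42; pred: 8+3-3=8
Max prey = 43 at step 9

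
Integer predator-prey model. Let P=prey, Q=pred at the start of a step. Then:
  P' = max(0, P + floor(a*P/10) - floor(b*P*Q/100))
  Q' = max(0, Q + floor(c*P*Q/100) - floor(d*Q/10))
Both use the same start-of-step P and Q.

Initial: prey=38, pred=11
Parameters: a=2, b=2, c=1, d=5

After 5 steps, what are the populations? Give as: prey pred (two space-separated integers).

Answer: 46 5

Derivation:
Step 1: prey: 38+7-8=37; pred: 11+4-5=10
Step 2: prey: 37+7-7=37; pred: 10+3-5=8
Step 3: prey: 37+7-5=39; pred: 8+2-4=6
Step 4: prey: 39+7-4=42; pred: 6+2-3=5
Step 5: prey: 42+8-4=46; pred: 5+2-2=5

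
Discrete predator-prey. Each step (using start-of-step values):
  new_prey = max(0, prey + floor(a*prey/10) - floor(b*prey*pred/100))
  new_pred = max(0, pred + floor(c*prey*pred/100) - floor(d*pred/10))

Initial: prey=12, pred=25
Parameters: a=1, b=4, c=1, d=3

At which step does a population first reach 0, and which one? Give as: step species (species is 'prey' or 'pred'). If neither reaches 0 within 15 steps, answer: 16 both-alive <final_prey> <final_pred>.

Answer: 16 both-alive 1 3

Derivation:
Step 1: prey: 12+1-12=1; pred: 25+3-7=21
Step 2: prey: 1+0-0=1; pred: 21+0-6=15
Step 3: prey: 1+0-0=1; pred: 15+0-4=11
Step 4: prey: 1+0-0=1; pred: 11+0-3=8
Step 5: prey: 1+0-0=1; pred: 8+0-2=6
Step 6: prey: 1+0-0=1; pred: 6+0-1=5
Step 7: prey: 1+0-0=1; pred: 5+0-1=4
Step 8: prey: 1+0-0=1; pred: 4+0-1=3
Step 9: prey: 1+0-0=1; pred: 3+0-0=3
Steps 10-15: state stable at prey=1, pred=3 (no change)
No extinction within 15 steps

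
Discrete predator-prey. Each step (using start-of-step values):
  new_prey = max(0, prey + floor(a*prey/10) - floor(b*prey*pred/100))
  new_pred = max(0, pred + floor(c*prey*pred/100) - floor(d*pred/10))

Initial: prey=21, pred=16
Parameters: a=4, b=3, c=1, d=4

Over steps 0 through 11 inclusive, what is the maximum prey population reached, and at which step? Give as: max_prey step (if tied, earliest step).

Step 1: prey: 21+8-10=19; pred: 16+3-6=13
Step 2: prey: 19+7-7=19; pred: 13+2-5=10
Step 3: prey: 19+7-5=21; pred: 10+1-4=7
Step 4: prey: 21+8-4=25; pred: 7+1-2=6
Step 5: prey: 25+10-4=31; pred: 6+1-2=5
Step 6: prey: 31+12-4=39; pred: 5+1-2=4
Step 7: prey: 39+15-4=50; pred: 4+1-1=4
Step 8: prey: 50+20-6=64; pred: 4+2-1=5
Step 9: prey: 64+25-9=80; pred: 5+3-2=6
Step 10: prey: 80+32-14=98; pred: 6+4-2=8
Step 11: prey: 98+39-23=114; pred: 8+7-3=12
Max prey = 114 at step 11

Answer: 114 11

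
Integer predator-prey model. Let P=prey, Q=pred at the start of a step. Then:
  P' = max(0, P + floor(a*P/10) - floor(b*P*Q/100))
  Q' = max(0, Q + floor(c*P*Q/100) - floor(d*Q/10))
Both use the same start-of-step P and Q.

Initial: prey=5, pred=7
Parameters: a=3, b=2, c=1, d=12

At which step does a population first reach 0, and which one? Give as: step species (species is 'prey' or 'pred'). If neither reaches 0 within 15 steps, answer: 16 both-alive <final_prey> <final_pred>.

Step 1: prey: 5+1-0=6; pred: 7+0-8=0
First extinction: pred at step 1

Answer: 1 pred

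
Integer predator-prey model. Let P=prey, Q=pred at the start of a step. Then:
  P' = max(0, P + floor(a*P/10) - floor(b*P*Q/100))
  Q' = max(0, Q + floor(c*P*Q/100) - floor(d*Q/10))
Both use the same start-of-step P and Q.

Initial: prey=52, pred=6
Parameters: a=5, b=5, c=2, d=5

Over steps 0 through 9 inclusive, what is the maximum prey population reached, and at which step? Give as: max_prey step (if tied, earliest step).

Step 1: prey: 52+26-15=63; pred: 6+6-3=9
Step 2: prey: 63+31-28=66; pred: 9+11-4=16
Step 3: prey: 66+33-52=47; pred: 16+21-8=29
Step 4: prey: 47+23-68=2; pred: 29+27-14=42
Step 5: prey: 2+1-4=0; pred: 42+1-21=22
Step 6: prey: 0+0-0=0; pred: 22+0-11=11
Step 7: prey: 0+0-0=0; pred: 11+0-5=6
Step 8: prey: 0+0-0=0; pred: 6+0-3=3
Step 9: prey: 0+0-0=0; pred: 3+0-1=2
Max prey = 66 at step 2

Answer: 66 2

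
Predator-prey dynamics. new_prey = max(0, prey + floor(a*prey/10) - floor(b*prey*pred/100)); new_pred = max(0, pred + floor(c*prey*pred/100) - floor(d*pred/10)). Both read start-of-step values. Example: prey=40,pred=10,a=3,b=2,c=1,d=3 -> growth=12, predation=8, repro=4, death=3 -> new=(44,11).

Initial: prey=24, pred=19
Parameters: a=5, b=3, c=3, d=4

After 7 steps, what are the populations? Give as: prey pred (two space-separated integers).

Answer: 3 10

Derivation:
Step 1: prey: 24+12-13=23; pred: 19+13-7=25
Step 2: prey: 23+11-17=17; pred: 25+17-10=32
Step 3: prey: 17+8-16=9; pred: 32+16-12=36
Step 4: prey: 9+4-9=4; pred: 36+9-14=31
Step 5: prey: 4+2-3=3; pred: 31+3-12=22
Step 6: prey: 3+1-1=3; pred: 22+1-8=15
Step 7: prey: 3+1-1=3; pred: 15+1-6=10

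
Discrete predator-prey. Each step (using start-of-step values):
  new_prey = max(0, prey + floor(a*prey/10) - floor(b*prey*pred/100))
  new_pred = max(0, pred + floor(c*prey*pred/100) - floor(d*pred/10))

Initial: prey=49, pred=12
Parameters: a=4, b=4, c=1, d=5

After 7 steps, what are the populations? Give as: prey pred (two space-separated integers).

Step 1: prey: 49+19-23=45; pred: 12+5-6=11
Step 2: prey: 45+18-19=44; pred: 11+4-5=10
Step 3: prey: 44+17-17=44; pred: 10+4-5=9
Step 4: prey: 44+17-15=46; pred: 9+3-4=8
Step 5: prey: 46+18-14=50; pred: 8+3-4=7
Step 6: prey: 50+20-14=56; pred: 7+3-3=7
Step 7: prey: 56+22-15=63; pred: 7+3-3=7

Answer: 63 7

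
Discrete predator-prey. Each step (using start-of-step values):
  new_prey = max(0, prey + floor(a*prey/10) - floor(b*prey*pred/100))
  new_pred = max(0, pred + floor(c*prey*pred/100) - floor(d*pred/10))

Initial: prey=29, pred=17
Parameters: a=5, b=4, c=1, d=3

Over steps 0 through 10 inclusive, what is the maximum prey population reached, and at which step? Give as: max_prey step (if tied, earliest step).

Step 1: prey: 29+14-19=24; pred: 17+4-5=16
Step 2: prey: 24+12-15=21; pred: 16+3-4=15
Step 3: prey: 21+10-12=19; pred: 15+3-4=14
Step 4: prey: 19+9-10=18; pred: 14+2-4=12
Step 5: prey: 18+9-8=19; pred: 12+2-3=11
Step 6: prey: 19+9-8=20; pred: 11+2-3=10
Step 7: prey: 20+10-8=22; pred: 10+2-3=9
Step 8: prey: 22+11-7=26; pred: 9+1-2=8
Step 9: prey: 26+13-8=31; pred: 8+2-2=8
Step 10: prey: 31+15-9=37; pred: 8+2-2=8
Max prey = 37 at step 10

Answer: 37 10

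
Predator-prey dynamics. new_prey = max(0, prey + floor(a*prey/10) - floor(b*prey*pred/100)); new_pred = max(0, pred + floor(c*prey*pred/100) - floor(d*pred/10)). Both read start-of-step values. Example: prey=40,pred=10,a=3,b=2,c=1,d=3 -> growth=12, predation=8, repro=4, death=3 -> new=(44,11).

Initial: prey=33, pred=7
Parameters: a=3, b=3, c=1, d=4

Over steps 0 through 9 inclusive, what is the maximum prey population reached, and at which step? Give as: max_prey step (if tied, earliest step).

Answer: 54 7

Derivation:
Step 1: prey: 33+9-6=36; pred: 7+2-2=7
Step 2: prey: 36+10-7=39; pred: 7+2-2=7
Step 3: prey: 39+11-8=42; pred: 7+2-2=7
Step 4: prey: 42+12-8=46; pred: 7+2-2=7
Step 5: prey: 46+13-9=50; pred: 7+3-2=8
Step 6: prey: 50+15-12=53; pred: 8+4-3=9
Step 7: prey: 53+15-14=54; pred: 9+4-3=10
Step 8: prey: 54+16-16=54; pred: 10+5-4=11
Step 9: prey: 54+16-17=53; pred: 11+5-4=12
Max prey = 54 at step 7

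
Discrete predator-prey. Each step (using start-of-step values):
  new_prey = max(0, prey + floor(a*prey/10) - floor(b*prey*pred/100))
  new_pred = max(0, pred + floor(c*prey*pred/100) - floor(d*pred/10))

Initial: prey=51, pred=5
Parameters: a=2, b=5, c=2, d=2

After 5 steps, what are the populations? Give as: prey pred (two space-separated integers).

Step 1: prey: 51+10-12=49; pred: 5+5-1=9
Step 2: prey: 49+9-22=36; pred: 9+8-1=16
Step 3: prey: 36+7-28=15; pred: 16+11-3=24
Step 4: prey: 15+3-18=0; pred: 24+7-4=27
Step 5: prey: 0+0-0=0; pred: 27+0-5=22

Answer: 0 22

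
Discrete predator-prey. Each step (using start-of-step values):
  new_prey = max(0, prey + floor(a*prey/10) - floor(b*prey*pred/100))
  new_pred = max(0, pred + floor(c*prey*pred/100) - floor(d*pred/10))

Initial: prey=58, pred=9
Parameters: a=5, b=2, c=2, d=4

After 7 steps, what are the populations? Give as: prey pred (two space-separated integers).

Answer: 0 38

Derivation:
Step 1: prey: 58+29-10=77; pred: 9+10-3=16
Step 2: prey: 77+38-24=91; pred: 16+24-6=34
Step 3: prey: 91+45-61=75; pred: 34+61-13=82
Step 4: prey: 75+37-123=0; pred: 82+123-32=173
Step 5: prey: 0+0-0=0; pred: 173+0-69=104
Step 6: prey: 0+0-0=0; pred: 104+0-41=63
Step 7: prey: 0+0-0=0; pred: 63+0-25=38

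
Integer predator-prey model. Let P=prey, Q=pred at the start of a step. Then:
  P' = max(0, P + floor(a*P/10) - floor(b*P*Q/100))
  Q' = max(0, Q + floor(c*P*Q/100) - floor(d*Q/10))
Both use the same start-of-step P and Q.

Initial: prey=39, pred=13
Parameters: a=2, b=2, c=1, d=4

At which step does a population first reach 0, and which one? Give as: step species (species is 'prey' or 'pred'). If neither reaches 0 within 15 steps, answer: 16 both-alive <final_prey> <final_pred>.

Step 1: prey: 39+7-10=36; pred: 13+5-5=13
Step 2: prey: 36+7-9=34; pred: 13+4-5=12
Step 3: prey: 34+6-8=32; pred: 12+4-4=12
Step 4: prey: 32+6-7=31; pred: 12+3-4=11
Step 5: prey: 31+6-6=31; pred: 11+3-4=10
Step 6: prey: 31+6-6=31; pred: 10+3-4=9
Step 7: prey: 31+6-5=32; pred: 9+2-3=8
Step 8: prey: 32+6-5=33; pred: 8+2-3=7
Step 9: prey: 33+6-4=35; pred: 7+2-2=7
Step 10: prey: 35+7-4=38; pred: 7+2-2=7
Step 11: prey: 38+7-5=40; pred: 7+2-2=7
Step 12: prey: 40+8-5=43; pred: 7+2-2=7
Step 13: prey: 43+8-6=45; pred: 7+3-2=8
Step 14: prey: 45+9-7=47; pred: 8+3-3=8
Step 15: prey: 47+9-7=49; pred: 8+3-3=8
No extinction within 15 steps

Answer: 16 both-alive 49 8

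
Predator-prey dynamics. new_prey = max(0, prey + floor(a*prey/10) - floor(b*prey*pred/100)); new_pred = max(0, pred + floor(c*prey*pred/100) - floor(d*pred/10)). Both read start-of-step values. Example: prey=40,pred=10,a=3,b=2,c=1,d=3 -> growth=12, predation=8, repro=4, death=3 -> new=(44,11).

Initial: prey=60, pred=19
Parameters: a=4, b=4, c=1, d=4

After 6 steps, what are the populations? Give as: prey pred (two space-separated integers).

Answer: 7 5

Derivation:
Step 1: prey: 60+24-45=39; pred: 19+11-7=23
Step 2: prey: 39+15-35=19; pred: 23+8-9=22
Step 3: prey: 19+7-16=10; pred: 22+4-8=18
Step 4: prey: 10+4-7=7; pred: 18+1-7=12
Step 5: prey: 7+2-3=6; pred: 12+0-4=8
Step 6: prey: 6+2-1=7; pred: 8+0-3=5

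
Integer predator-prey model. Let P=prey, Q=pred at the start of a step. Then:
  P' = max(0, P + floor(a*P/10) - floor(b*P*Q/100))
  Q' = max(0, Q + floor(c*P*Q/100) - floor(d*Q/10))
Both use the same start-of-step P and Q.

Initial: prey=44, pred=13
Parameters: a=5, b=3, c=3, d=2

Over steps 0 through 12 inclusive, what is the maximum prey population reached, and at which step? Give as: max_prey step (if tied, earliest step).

Step 1: prey: 44+22-17=49; pred: 13+17-2=28
Step 2: prey: 49+24-41=32; pred: 28+41-5=64
Step 3: prey: 32+16-61=0; pred: 64+61-12=113
Step 4: prey: 0+0-0=0; pred: 113+0-22=91
Step 5: prey: 0+0-0=0; pred: 91+0-18=73
Step 6: prey: 0+0-0=0; pred: 73+0-14=59
Step 7: prey: 0+0-0=0; pred: 59+0-11=48
Step 8: prey: 0+0-0=0; pred: 48+0-9=39
Step 9: prey: 0+0-0=0; pred: 39+0-7=32
Step 10: prey: 0+0-0=0; pred: 32+0-6=26
Step 11: prey: 0+0-0=0; pred: 26+0-5=21
Step 12: prey: 0+0-0=0; pred: 21+0-4=17
Max prey = 49 at step 1

Answer: 49 1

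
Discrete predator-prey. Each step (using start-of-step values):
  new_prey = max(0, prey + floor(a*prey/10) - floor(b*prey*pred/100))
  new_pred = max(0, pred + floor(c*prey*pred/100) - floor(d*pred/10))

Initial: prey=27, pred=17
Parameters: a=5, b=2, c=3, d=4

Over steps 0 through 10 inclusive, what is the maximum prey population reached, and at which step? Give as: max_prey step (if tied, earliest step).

Step 1: prey: 27+13-9=31; pred: 17+13-6=24
Step 2: prey: 31+15-14=32; pred: 24+22-9=37
Step 3: prey: 32+16-23=25; pred: 37+35-14=58
Step 4: prey: 25+12-29=8; pred: 58+43-23=78
Step 5: prey: 8+4-12=0; pred: 78+18-31=65
Step 6: prey: 0+0-0=0; pred: 65+0-26=39
Step 7: prey: 0+0-0=0; pred: 39+0-15=24
Step 8: prey: 0+0-0=0; pred: 24+0-9=15
Step 9: prey: 0+0-0=0; pred: 15+0-6=9
Step 10: prey: 0+0-0=0; pred: 9+0-3=6
Max prey = 32 at step 2

Answer: 32 2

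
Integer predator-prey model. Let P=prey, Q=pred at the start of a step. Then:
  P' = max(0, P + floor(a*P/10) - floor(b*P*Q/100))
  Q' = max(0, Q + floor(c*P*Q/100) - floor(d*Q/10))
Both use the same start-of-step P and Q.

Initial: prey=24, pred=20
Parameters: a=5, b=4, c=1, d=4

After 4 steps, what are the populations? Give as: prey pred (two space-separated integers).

Step 1: prey: 24+12-19=17; pred: 20+4-8=16
Step 2: prey: 17+8-10=15; pred: 16+2-6=12
Step 3: prey: 15+7-7=15; pred: 12+1-4=9
Step 4: prey: 15+7-5=17; pred: 9+1-3=7

Answer: 17 7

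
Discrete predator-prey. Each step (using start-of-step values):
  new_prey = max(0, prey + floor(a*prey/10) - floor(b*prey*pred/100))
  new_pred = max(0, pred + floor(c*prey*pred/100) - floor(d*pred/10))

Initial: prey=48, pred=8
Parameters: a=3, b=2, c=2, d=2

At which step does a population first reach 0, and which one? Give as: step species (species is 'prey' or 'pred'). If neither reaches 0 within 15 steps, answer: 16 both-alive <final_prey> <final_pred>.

Step 1: prey: 48+14-7=55; pred: 8+7-1=14
Step 2: prey: 55+16-15=56; pred: 14+15-2=27
Step 3: prey: 56+16-30=42; pred: 27+30-5=52
Step 4: prey: 42+12-43=11; pred: 52+43-10=85
Step 5: prey: 11+3-18=0; pred: 85+18-17=86
First extinction: prey at step 5

Answer: 5 prey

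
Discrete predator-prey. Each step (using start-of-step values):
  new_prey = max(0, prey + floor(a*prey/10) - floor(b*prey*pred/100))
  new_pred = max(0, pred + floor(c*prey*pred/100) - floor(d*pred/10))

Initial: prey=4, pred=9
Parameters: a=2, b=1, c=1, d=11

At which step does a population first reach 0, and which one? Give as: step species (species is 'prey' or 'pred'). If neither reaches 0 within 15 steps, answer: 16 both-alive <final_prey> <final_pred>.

Step 1: prey: 4+0-0=4; pred: 9+0-9=0
First extinction: pred at step 1

Answer: 1 pred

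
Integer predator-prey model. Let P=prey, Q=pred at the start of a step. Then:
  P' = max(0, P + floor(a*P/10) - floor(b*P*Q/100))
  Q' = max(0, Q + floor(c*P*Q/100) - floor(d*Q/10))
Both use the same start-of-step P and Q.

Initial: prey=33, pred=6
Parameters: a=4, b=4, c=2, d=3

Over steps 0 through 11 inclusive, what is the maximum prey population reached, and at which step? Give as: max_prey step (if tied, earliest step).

Step 1: prey: 33+13-7=39; pred: 6+3-1=8
Step 2: prey: 39+15-12=42; pred: 8+6-2=12
Step 3: prey: 42+16-20=38; pred: 12+10-3=19
Step 4: prey: 38+15-28=25; pred: 19+14-5=28
Step 5: prey: 25+10-28=7; pred: 28+14-8=34
Step 6: prey: 7+2-9=0; pred: 34+4-10=28
Step 7: prey: 0+0-0=0; pred: 28+0-8=20
Step 8: prey: 0+0-0=0; pred: 20+0-6=14
Step 9: prey: 0+0-0=0; pred: 14+0-4=10
Step 10: prey: 0+0-0=0; pred: 10+0-3=7
Step 11: prey: 0+0-0=0; pred: 7+0-2=5
Max prey = 42 at step 2

Answer: 42 2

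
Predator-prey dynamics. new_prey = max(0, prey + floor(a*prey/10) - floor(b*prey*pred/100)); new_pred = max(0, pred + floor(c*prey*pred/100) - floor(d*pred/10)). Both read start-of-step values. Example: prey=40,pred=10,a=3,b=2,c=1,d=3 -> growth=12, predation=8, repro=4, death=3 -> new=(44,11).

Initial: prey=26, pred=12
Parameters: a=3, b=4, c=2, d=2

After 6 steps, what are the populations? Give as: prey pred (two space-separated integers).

Step 1: prey: 26+7-12=21; pred: 12+6-2=16
Step 2: prey: 21+6-13=14; pred: 16+6-3=19
Step 3: prey: 14+4-10=8; pred: 19+5-3=21
Step 4: prey: 8+2-6=4; pred: 21+3-4=20
Step 5: prey: 4+1-3=2; pred: 20+1-4=17
Step 6: prey: 2+0-1=1; pred: 17+0-3=14

Answer: 1 14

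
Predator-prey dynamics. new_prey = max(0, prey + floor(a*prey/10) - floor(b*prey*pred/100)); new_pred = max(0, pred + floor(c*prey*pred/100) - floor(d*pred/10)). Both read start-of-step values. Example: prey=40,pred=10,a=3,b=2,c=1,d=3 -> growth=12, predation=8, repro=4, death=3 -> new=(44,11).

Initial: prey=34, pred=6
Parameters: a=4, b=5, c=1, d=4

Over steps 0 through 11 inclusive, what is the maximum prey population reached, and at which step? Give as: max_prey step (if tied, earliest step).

Step 1: prey: 34+13-10=37; pred: 6+2-2=6
Step 2: prey: 37+14-11=40; pred: 6+2-2=6
Step 3: prey: 40+16-12=44; pred: 6+2-2=6
Step 4: prey: 44+17-13=48; pred: 6+2-2=6
Step 5: prey: 48+19-14=53; pred: 6+2-2=6
Step 6: prey: 53+21-15=59; pred: 6+3-2=7
Step 7: prey: 59+23-20=62; pred: 7+4-2=9
Step 8: prey: 62+24-27=59; pred: 9+5-3=11
Step 9: prey: 59+23-32=50; pred: 11+6-4=13
Step 10: prey: 50+20-32=38; pred: 13+6-5=14
Step 11: prey: 38+15-26=27; pred: 14+5-5=14
Max prey = 62 at step 7

Answer: 62 7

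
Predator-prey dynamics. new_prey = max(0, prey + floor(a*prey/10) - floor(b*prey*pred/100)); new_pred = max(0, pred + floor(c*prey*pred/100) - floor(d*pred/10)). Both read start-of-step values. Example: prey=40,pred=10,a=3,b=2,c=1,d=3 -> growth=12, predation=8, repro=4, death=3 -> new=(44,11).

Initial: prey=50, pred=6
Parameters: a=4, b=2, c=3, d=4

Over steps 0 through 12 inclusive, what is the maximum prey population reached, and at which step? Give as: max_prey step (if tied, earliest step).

Step 1: prey: 50+20-6=64; pred: 6+9-2=13
Step 2: prey: 64+25-16=73; pred: 13+24-5=32
Step 3: prey: 73+29-46=56; pred: 32+70-12=90
Step 4: prey: 56+22-100=0; pred: 90+151-36=205
Step 5: prey: 0+0-0=0; pred: 205+0-82=123
Step 6: prey: 0+0-0=0; pred: 123+0-49=74
Step 7: prey: 0+0-0=0; pred: 74+0-29=45
Step 8: prey: 0+0-0=0; pred: 45+0-18=27
Step 9: prey: 0+0-0=0; pred: 27+0-10=17
Step 10: prey: 0+0-0=0; pred: 17+0-6=11
Step 11: prey: 0+0-0=0; pred: 11+0-4=7
Step 12: prey: 0+0-0=0; pred: 7+0-2=5
Max prey = 73 at step 2

Answer: 73 2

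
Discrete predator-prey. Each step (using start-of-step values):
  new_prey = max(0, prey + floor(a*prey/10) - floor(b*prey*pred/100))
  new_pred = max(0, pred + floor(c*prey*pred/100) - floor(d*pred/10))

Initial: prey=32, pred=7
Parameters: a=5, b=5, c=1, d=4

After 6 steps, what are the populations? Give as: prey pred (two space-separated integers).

Step 1: prey: 32+16-11=37; pred: 7+2-2=7
Step 2: prey: 37+18-12=43; pred: 7+2-2=7
Step 3: prey: 43+21-15=49; pred: 7+3-2=8
Step 4: prey: 49+24-19=54; pred: 8+3-3=8
Step 5: prey: 54+27-21=60; pred: 8+4-3=9
Step 6: prey: 60+30-27=63; pred: 9+5-3=11

Answer: 63 11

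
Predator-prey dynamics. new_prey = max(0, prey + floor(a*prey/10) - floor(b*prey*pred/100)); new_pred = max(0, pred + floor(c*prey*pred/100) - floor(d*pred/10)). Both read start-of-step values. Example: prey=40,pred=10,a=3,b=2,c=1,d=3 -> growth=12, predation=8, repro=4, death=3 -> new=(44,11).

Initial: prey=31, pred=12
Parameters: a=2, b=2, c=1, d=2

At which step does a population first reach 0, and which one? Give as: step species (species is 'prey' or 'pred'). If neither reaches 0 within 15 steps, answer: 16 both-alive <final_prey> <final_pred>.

Answer: 16 both-alive 11 8

Derivation:
Step 1: prey: 31+6-7=30; pred: 12+3-2=13
Step 2: prey: 30+6-7=29; pred: 13+3-2=14
Step 3: prey: 29+5-8=26; pred: 14+4-2=16
Step 4: prey: 26+5-8=23; pred: 16+4-3=17
Step 5: prey: 23+4-7=20; pred: 17+3-3=17
Step 6: prey: 20+4-6=18; pred: 17+3-3=17
Step 7: prey: 18+3-6=15; pred: 17+3-3=17
Step 8: prey: 15+3-5=13; pred: 17+2-3=16
Step 9: prey: 13+2-4=11; pred: 16+2-3=15
Step 10: prey: 11+2-3=10; pred: 15+1-3=13
Step 11: prey: 10+2-2=10; pred: 13+1-2=12
Step 12: prey: 10+2-2=10; pred: 12+1-2=11
Step 13: prey: 10+2-2=10; pred: 11+1-2=10
Step 14: prey: 10+2-2=10; pred: 10+1-2=9
Step 15: prey: 10+2-1=11; pred: 9+0-1=8
No extinction within 15 steps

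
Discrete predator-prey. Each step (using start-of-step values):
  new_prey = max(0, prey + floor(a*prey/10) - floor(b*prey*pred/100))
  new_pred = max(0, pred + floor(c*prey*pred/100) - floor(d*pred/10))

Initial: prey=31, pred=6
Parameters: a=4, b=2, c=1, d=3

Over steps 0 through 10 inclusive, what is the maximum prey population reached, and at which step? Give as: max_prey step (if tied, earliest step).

Answer: 104 6

Derivation:
Step 1: prey: 31+12-3=40; pred: 6+1-1=6
Step 2: prey: 40+16-4=52; pred: 6+2-1=7
Step 3: prey: 52+20-7=65; pred: 7+3-2=8
Step 4: prey: 65+26-10=81; pred: 8+5-2=11
Step 5: prey: 81+32-17=96; pred: 11+8-3=16
Step 6: prey: 96+38-30=104; pred: 16+15-4=27
Step 7: prey: 104+41-56=89; pred: 27+28-8=47
Step 8: prey: 89+35-83=41; pred: 47+41-14=74
Step 9: prey: 41+16-60=0; pred: 74+30-22=82
Step 10: prey: 0+0-0=0; pred: 82+0-24=58
Max prey = 104 at step 6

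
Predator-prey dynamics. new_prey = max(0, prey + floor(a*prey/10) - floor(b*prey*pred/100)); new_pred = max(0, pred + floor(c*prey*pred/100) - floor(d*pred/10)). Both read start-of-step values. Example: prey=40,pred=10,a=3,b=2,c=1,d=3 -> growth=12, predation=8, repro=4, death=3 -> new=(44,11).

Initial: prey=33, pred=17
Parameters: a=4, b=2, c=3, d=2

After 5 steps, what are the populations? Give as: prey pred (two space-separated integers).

Step 1: prey: 33+13-11=35; pred: 17+16-3=30
Step 2: prey: 35+14-21=28; pred: 30+31-6=55
Step 3: prey: 28+11-30=9; pred: 55+46-11=90
Step 4: prey: 9+3-16=0; pred: 90+24-18=96
Step 5: prey: 0+0-0=0; pred: 96+0-19=77

Answer: 0 77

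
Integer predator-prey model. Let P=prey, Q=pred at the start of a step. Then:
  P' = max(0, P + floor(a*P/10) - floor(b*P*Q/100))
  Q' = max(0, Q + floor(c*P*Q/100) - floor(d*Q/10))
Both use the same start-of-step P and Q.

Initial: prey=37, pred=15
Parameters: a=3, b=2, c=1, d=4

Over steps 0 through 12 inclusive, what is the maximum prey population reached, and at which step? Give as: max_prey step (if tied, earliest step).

Answer: 43 7

Derivation:
Step 1: prey: 37+11-11=37; pred: 15+5-6=14
Step 2: prey: 37+11-10=38; pred: 14+5-5=14
Step 3: prey: 38+11-10=39; pred: 14+5-5=14
Step 4: prey: 39+11-10=40; pred: 14+5-5=14
Step 5: prey: 40+12-11=41; pred: 14+5-5=14
Step 6: prey: 41+12-11=42; pred: 14+5-5=14
Step 7: prey: 42+12-11=43; pred: 14+5-5=14
Step 8: prey: 43+12-12=43; pred: 14+6-5=15
Step 9: prey: 43+12-12=43; pred: 15+6-6=15
Step 10: prey: 43+12-12=43; pred: 15+6-6=15
Step 11: prey: 43+12-12=43; pred: 15+6-6=15
Step 12: prey: 43+12-12=43; pred: 15+6-6=15
Max prey = 43 at step 7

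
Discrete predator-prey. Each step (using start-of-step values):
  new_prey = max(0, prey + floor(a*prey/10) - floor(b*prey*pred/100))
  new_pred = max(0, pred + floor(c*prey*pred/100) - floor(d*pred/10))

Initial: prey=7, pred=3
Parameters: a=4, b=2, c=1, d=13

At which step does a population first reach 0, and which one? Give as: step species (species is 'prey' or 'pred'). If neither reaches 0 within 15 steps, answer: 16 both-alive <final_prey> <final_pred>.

Answer: 1 pred

Derivation:
Step 1: prey: 7+2-0=9; pred: 3+0-3=0
First extinction: pred at step 1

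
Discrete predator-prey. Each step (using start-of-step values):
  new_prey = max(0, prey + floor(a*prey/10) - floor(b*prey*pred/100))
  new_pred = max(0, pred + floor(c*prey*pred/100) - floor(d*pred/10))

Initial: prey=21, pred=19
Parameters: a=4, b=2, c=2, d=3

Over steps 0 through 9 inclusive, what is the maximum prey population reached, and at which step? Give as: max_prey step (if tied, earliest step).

Answer: 22 1

Derivation:
Step 1: prey: 21+8-7=22; pred: 19+7-5=21
Step 2: prey: 22+8-9=21; pred: 21+9-6=24
Step 3: prey: 21+8-10=19; pred: 24+10-7=27
Step 4: prey: 19+7-10=16; pred: 27+10-8=29
Step 5: prey: 16+6-9=13; pred: 29+9-8=30
Step 6: prey: 13+5-7=11; pred: 30+7-9=28
Step 7: prey: 11+4-6=9; pred: 28+6-8=26
Step 8: prey: 9+3-4=8; pred: 26+4-7=23
Step 9: prey: 8+3-3=8; pred: 23+3-6=20
Max prey = 22 at step 1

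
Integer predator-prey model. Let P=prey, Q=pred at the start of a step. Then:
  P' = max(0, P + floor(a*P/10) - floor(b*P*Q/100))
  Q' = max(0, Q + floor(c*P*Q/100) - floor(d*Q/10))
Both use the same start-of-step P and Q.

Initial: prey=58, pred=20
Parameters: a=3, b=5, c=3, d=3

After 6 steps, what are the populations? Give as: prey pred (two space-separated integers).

Step 1: prey: 58+17-58=17; pred: 20+34-6=48
Step 2: prey: 17+5-40=0; pred: 48+24-14=58
Step 3: prey: 0+0-0=0; pred: 58+0-17=41
Step 4: prey: 0+0-0=0; pred: 41+0-12=29
Step 5: prey: 0+0-0=0; pred: 29+0-8=21
Step 6: prey: 0+0-0=0; pred: 21+0-6=15

Answer: 0 15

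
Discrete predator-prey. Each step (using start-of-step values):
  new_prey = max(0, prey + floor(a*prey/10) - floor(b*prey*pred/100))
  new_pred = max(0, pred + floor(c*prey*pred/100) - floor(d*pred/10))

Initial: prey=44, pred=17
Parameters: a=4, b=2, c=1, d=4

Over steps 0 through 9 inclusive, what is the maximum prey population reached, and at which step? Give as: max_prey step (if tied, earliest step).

Answer: 50 3

Derivation:
Step 1: prey: 44+17-14=47; pred: 17+7-6=18
Step 2: prey: 47+18-16=49; pred: 18+8-7=19
Step 3: prey: 49+19-18=50; pred: 19+9-7=21
Step 4: prey: 50+20-21=49; pred: 21+10-8=23
Step 5: prey: 49+19-22=46; pred: 23+11-9=25
Step 6: prey: 46+18-23=41; pred: 25+11-10=26
Step 7: prey: 41+16-21=36; pred: 26+10-10=26
Step 8: prey: 36+14-18=32; pred: 26+9-10=25
Step 9: prey: 32+12-16=28; pred: 25+8-10=23
Max prey = 50 at step 3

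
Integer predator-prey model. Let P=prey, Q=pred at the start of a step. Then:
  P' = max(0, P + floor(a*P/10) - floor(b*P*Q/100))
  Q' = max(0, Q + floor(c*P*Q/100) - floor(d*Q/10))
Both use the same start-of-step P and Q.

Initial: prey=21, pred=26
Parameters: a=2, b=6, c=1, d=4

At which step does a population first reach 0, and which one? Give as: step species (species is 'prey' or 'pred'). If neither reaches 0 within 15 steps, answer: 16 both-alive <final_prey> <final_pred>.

Answer: 1 prey

Derivation:
Step 1: prey: 21+4-32=0; pred: 26+5-10=21
First extinction: prey at step 1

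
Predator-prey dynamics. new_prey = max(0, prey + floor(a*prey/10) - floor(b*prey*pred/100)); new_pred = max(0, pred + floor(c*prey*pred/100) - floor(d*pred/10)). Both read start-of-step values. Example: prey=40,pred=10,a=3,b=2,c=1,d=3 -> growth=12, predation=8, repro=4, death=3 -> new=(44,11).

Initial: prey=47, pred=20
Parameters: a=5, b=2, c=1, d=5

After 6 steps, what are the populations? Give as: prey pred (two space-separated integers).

Answer: 69 36

Derivation:
Step 1: prey: 47+23-18=52; pred: 20+9-10=19
Step 2: prey: 52+26-19=59; pred: 19+9-9=19
Step 3: prey: 59+29-22=66; pred: 19+11-9=21
Step 4: prey: 66+33-27=72; pred: 21+13-10=24
Step 5: prey: 72+36-34=74; pred: 24+17-12=29
Step 6: prey: 74+37-42=69; pred: 29+21-14=36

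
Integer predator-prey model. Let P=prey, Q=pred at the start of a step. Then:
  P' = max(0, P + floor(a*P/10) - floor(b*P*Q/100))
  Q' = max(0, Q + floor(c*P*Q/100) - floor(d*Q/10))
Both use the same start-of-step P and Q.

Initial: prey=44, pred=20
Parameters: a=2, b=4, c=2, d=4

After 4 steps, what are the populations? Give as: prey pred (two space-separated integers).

Answer: 0 11

Derivation:
Step 1: prey: 44+8-35=17; pred: 20+17-8=29
Step 2: prey: 17+3-19=1; pred: 29+9-11=27
Step 3: prey: 1+0-1=0; pred: 27+0-10=17
Step 4: prey: 0+0-0=0; pred: 17+0-6=11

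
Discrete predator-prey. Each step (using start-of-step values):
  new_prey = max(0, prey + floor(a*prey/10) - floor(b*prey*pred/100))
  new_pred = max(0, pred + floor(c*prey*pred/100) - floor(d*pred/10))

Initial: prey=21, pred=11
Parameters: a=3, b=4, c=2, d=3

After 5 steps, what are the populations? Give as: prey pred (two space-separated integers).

Step 1: prey: 21+6-9=18; pred: 11+4-3=12
Step 2: prey: 18+5-8=15; pred: 12+4-3=13
Step 3: prey: 15+4-7=12; pred: 13+3-3=13
Step 4: prey: 12+3-6=9; pred: 13+3-3=13
Step 5: prey: 9+2-4=7; pred: 13+2-3=12

Answer: 7 12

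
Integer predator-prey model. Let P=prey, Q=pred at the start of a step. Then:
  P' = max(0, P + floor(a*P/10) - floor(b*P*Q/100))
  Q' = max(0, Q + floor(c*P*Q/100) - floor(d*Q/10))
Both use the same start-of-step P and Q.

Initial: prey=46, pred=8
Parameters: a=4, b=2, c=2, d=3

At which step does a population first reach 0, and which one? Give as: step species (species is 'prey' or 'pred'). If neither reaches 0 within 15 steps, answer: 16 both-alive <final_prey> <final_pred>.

Step 1: prey: 46+18-7=57; pred: 8+7-2=13
Step 2: prey: 57+22-14=65; pred: 13+14-3=24
Step 3: prey: 65+26-31=60; pred: 24+31-7=48
Step 4: prey: 60+24-57=27; pred: 48+57-14=91
Step 5: prey: 27+10-49=0; pred: 91+49-27=113
First extinction: prey at step 5

Answer: 5 prey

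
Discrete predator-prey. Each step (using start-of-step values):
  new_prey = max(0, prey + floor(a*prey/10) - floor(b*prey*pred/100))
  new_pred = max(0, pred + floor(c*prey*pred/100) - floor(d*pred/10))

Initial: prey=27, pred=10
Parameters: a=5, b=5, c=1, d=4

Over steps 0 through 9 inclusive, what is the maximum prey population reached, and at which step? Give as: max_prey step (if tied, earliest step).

Answer: 61 8

Derivation:
Step 1: prey: 27+13-13=27; pred: 10+2-4=8
Step 2: prey: 27+13-10=30; pred: 8+2-3=7
Step 3: prey: 30+15-10=35; pred: 7+2-2=7
Step 4: prey: 35+17-12=40; pred: 7+2-2=7
Step 5: prey: 40+20-14=46; pred: 7+2-2=7
Step 6: prey: 46+23-16=53; pred: 7+3-2=8
Step 7: prey: 53+26-21=58; pred: 8+4-3=9
Step 8: prey: 58+29-26=61; pred: 9+5-3=11
Step 9: prey: 61+30-33=58; pred: 11+6-4=13
Max prey = 61 at step 8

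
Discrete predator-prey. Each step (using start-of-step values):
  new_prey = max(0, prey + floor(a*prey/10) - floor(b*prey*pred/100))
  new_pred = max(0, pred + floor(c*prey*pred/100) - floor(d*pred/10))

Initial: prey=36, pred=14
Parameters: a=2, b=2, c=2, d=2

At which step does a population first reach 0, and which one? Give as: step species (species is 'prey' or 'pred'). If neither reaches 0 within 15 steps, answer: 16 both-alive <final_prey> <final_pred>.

Answer: 16 both-alive 1 6

Derivation:
Step 1: prey: 36+7-10=33; pred: 14+10-2=22
Step 2: prey: 33+6-14=25; pred: 22+14-4=32
Step 3: prey: 25+5-16=14; pred: 32+16-6=42
Step 4: prey: 14+2-11=5; pred: 42+11-8=45
Step 5: prey: 5+1-4=2; pred: 45+4-9=40
Step 6: prey: 2+0-1=1; pred: 40+1-8=33
Step 7: prey: 1+0-0=1; pred: 33+0-6=27
Step 8: prey: 1+0-0=1; pred: 27+0-5=22
Step 9: prey: 1+0-0=1; pred: 22+0-4=18
Step 10: prey: 1+0-0=1; pred: 18+0-3=15
Step 11: prey: 1+0-0=1; pred: 15+0-3=12
Step 12: prey: 1+0-0=1; pred: 12+0-2=10
Step 13: prey: 1+0-0=1; pred: 10+0-2=8
Step 14: prey: 1+0-0=1; pred: 8+0-1=7
Step 15: prey: 1+0-0=1; pred: 7+0-1=6
No extinction within 15 steps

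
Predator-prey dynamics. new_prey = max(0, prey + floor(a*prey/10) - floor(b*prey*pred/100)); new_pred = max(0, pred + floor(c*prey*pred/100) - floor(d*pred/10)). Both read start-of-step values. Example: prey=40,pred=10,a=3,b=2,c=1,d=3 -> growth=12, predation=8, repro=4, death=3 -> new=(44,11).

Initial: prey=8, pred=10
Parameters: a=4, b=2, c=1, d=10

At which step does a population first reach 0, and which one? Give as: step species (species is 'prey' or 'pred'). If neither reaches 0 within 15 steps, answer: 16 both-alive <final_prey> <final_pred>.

Answer: 1 pred

Derivation:
Step 1: prey: 8+3-1=10; pred: 10+0-10=0
First extinction: pred at step 1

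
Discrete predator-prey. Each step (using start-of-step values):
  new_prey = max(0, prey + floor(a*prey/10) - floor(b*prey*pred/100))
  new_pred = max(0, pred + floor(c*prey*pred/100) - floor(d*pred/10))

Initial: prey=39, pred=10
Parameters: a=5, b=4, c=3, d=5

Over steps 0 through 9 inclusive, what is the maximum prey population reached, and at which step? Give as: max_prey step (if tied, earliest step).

Answer: 43 1

Derivation:
Step 1: prey: 39+19-15=43; pred: 10+11-5=16
Step 2: prey: 43+21-27=37; pred: 16+20-8=28
Step 3: prey: 37+18-41=14; pred: 28+31-14=45
Step 4: prey: 14+7-25=0; pred: 45+18-22=41
Step 5: prey: 0+0-0=0; pred: 41+0-20=21
Step 6: prey: 0+0-0=0; pred: 21+0-10=11
Step 7: prey: 0+0-0=0; pred: 11+0-5=6
Step 8: prey: 0+0-0=0; pred: 6+0-3=3
Step 9: prey: 0+0-0=0; pred: 3+0-1=2
Max prey = 43 at step 1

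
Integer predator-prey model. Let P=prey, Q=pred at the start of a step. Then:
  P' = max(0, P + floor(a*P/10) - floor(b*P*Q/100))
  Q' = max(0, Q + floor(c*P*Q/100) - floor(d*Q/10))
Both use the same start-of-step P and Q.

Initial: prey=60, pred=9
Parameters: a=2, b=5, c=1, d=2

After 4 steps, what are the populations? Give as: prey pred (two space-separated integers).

Answer: 4 15

Derivation:
Step 1: prey: 60+12-27=45; pred: 9+5-1=13
Step 2: prey: 45+9-29=25; pred: 13+5-2=16
Step 3: prey: 25+5-20=10; pred: 16+4-3=17
Step 4: prey: 10+2-8=4; pred: 17+1-3=15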